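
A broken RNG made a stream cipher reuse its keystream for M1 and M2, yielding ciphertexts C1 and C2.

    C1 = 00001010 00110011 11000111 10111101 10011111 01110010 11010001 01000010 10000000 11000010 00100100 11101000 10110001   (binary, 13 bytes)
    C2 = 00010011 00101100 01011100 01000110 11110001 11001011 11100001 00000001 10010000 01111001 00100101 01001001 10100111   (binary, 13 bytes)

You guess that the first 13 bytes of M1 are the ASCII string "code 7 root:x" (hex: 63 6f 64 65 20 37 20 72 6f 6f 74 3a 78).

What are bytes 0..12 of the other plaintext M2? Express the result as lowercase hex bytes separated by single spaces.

7a 70 ff 9e 4e 8e 10 31 7f d4 75 9b 6e

First, C1 ⊕ C2 = (M1 ⊕ K) ⊕ (M2 ⊕ K) = M1 ⊕ M2, so the key drops out. Then M2 = (M1 ⊕ M2) ⊕ M1 over the first 13 bytes.
byte 0: (0a ⊕ 13) ⊕ 63 = 19 ⊕ 63 = 7a
byte 1: (33 ⊕ 2c) ⊕ 6f = 1f ⊕ 6f = 70
byte 2: (c7 ⊕ 5c) ⊕ 64 = 9b ⊕ 64 = ff
byte 3: (bd ⊕ 46) ⊕ 65 = fb ⊕ 65 = 9e
byte 4: (9f ⊕ f1) ⊕ 20 = 6e ⊕ 20 = 4e
byte 5: (72 ⊕ cb) ⊕ 37 = b9 ⊕ 37 = 8e
byte 6: (d1 ⊕ e1) ⊕ 20 = 30 ⊕ 20 = 10
byte 7: (42 ⊕ 01) ⊕ 72 = 43 ⊕ 72 = 31
byte 8: (80 ⊕ 90) ⊕ 6f = 10 ⊕ 6f = 7f
byte 9: (c2 ⊕ 79) ⊕ 6f = bb ⊕ 6f = d4
byte 10: (24 ⊕ 25) ⊕ 74 = 01 ⊕ 74 = 75
byte 11: (e8 ⊕ 49) ⊕ 3a = a1 ⊕ 3a = 9b
byte 12: (b1 ⊕ a7) ⊕ 78 = 16 ⊕ 78 = 6e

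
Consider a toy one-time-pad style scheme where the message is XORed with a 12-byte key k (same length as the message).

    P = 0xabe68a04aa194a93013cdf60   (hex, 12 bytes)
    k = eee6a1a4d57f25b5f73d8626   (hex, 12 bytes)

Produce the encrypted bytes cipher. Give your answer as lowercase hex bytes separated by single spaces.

45 00 2b a0 7f 66 6f 26 f6 01 59 46

XOR is its own inverse, so applying the key byte-wise gives the result directly.
byte 0: ab xor ee = 45
byte 1: e6 xor e6 = 00
byte 2: 8a xor a1 = 2b
byte 3: 04 xor a4 = a0
byte 4: aa xor d5 = 7f
byte 5: 19 xor 7f = 66
byte 6: 4a xor 25 = 6f
byte 7: 93 xor b5 = 26
byte 8: 01 xor f7 = f6
byte 9: 3c xor 3d = 01
byte 10: df xor 86 = 59
byte 11: 60 xor 26 = 46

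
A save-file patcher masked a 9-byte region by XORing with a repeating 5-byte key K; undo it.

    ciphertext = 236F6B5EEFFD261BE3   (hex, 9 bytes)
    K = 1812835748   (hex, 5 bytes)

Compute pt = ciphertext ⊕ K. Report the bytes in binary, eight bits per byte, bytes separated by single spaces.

The 5-byte key repeats, so the effective keystream is 18 12 83 57 48 18 12 83 57.
byte 0: 23 XOR 18 = 3b
byte 1: 6f XOR 12 = 7d
byte 2: 6b XOR 83 = e8
byte 3: 5e XOR 57 = 09
byte 4: ef XOR 48 = a7
byte 5: fd XOR 18 = e5
byte 6: 26 XOR 12 = 34
byte 7: 1b XOR 83 = 98
byte 8: e3 XOR 57 = b4

00111011 01111101 11101000 00001001 10100111 11100101 00110100 10011000 10110100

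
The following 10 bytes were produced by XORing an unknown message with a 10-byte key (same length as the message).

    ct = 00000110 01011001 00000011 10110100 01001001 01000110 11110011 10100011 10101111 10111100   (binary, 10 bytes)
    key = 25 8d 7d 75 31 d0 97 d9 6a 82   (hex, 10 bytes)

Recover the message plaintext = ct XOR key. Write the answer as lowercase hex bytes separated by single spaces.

23 d4 7e c1 78 96 64 7a c5 3e

  6 XOR  37 =  35
 89 XOR 141 = 212
  3 XOR 125 = 126
180 XOR 117 = 193
 73 XOR  49 = 120
 70 XOR 208 = 150
243 XOR 151 = 100
163 XOR 217 = 122
175 XOR 106 = 197
188 XOR 130 =  62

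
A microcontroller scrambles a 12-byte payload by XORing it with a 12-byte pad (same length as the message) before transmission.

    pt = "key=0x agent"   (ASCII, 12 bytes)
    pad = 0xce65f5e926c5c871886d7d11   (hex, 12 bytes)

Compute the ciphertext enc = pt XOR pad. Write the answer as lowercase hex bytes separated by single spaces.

a5 00 8c d4 16 bd e8 10 ef 08 13 65

byte 0: 6b ^ ce = a5
byte 1: 65 ^ 65 = 00
byte 2: 79 ^ f5 = 8c
byte 3: 3d ^ e9 = d4
byte 4: 30 ^ 26 = 16
byte 5: 78 ^ c5 = bd
byte 6: 20 ^ c8 = e8
byte 7: 61 ^ 71 = 10
byte 8: 67 ^ 88 = ef
byte 9: 65 ^ 6d = 08
byte 10: 6e ^ 7d = 13
byte 11: 74 ^ 11 = 65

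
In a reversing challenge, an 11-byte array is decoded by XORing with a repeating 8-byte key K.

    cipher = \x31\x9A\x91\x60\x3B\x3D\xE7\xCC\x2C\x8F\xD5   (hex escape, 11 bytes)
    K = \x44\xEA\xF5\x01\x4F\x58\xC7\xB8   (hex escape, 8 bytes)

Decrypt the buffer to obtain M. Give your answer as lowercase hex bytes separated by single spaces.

75 70 64 61 74 65 20 74 68 65 20

The 8-byte key repeats, so the effective keystream is 44 ea f5 01 4f 58 c7 b8 44 ea f5.
byte 0: 00110001 ^ 01000100 = 01110101
byte 1: 10011010 ^ 11101010 = 01110000
byte 2: 10010001 ^ 11110101 = 01100100
byte 3: 01100000 ^ 00000001 = 01100001
byte 4: 00111011 ^ 01001111 = 01110100
byte 5: 00111101 ^ 01011000 = 01100101
byte 6: 11100111 ^ 11000111 = 00100000
byte 7: 11001100 ^ 10111000 = 01110100
byte 8: 00101100 ^ 01000100 = 01101000
byte 9: 10001111 ^ 11101010 = 01100101
byte 10: 11010101 ^ 11110101 = 00100000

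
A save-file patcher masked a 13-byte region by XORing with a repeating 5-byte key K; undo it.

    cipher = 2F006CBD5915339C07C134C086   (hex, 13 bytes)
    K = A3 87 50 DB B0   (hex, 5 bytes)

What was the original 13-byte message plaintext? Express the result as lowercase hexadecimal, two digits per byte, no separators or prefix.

8c873c66e9b6b4ccdc719747d6

The 5-byte key repeats, so the effective keystream is a3 87 50 db b0 a3 87 50 db b0 a3 87 50.
byte 0: 00101111 xor 10100011 = 10001100
byte 1: 00000000 xor 10000111 = 10000111
byte 2: 01101100 xor 01010000 = 00111100
byte 3: 10111101 xor 11011011 = 01100110
byte 4: 01011001 xor 10110000 = 11101001
byte 5: 00010101 xor 10100011 = 10110110
byte 6: 00110011 xor 10000111 = 10110100
byte 7: 10011100 xor 01010000 = 11001100
byte 8: 00000111 xor 11011011 = 11011100
byte 9: 11000001 xor 10110000 = 01110001
byte 10: 00110100 xor 10100011 = 10010111
byte 11: 11000000 xor 10000111 = 01000111
byte 12: 10000110 xor 01010000 = 11010110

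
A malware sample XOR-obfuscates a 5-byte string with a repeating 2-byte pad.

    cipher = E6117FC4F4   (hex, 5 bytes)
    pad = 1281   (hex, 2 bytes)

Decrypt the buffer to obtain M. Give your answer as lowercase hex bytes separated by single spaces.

The 2-byte key repeats, so the effective keystream is 12 81 12 81 12.
byte 0: e6 XOR 12 = f4
byte 1: 11 XOR 81 = 90
byte 2: 7f XOR 12 = 6d
byte 3: c4 XOR 81 = 45
byte 4: f4 XOR 12 = e6

f4 90 6d 45 e6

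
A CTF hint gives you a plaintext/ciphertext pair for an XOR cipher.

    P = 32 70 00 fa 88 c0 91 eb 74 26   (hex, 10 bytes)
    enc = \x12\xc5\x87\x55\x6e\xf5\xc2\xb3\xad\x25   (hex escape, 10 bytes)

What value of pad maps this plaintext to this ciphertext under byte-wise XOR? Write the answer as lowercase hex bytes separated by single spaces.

Since enc = P ⊕ pad, XORing both sides with P gives pad = P ⊕ enc.
32 XOR 12 = 20
70 XOR c5 = b5
00 XOR 87 = 87
fa XOR 55 = af
88 XOR 6e = e6
c0 XOR f5 = 35
91 XOR c2 = 53
eb XOR b3 = 58
74 XOR ad = d9
26 XOR 25 = 03

20 b5 87 af e6 35 53 58 d9 03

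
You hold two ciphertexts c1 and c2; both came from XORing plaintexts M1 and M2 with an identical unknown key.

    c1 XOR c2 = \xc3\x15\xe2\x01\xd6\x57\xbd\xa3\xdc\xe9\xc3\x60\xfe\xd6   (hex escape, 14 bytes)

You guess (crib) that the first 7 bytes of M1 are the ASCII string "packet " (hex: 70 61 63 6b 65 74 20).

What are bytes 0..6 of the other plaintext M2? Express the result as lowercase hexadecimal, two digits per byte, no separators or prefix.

b374816ab3239d

Since c1 ⊕ c2 = M1 ⊕ M2, XORing with the guessed M1 bytes yields the corresponding M2 bytes: M2 = (c1 ⊕ c2) ⊕ M1.
byte 0: 195 XOR 112 = 179
byte 1:  21 XOR  97 = 116
byte 2: 226 XOR  99 = 129
byte 3:   1 XOR 107 = 106
byte 4: 214 XOR 101 = 179
byte 5:  87 XOR 116 =  35
byte 6: 189 XOR  32 = 157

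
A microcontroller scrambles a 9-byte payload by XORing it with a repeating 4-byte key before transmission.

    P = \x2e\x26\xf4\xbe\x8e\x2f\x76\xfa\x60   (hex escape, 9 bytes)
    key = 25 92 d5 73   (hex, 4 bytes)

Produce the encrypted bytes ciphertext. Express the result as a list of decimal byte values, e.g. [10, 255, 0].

[11, 180, 33, 205, 171, 189, 163, 137, 69]

The 4-byte key repeats, so the effective keystream is 25 92 d5 73 25 92 d5 73 25.
byte 0: 2e ^ 25 = 0b
byte 1: 26 ^ 92 = b4
byte 2: f4 ^ d5 = 21
byte 3: be ^ 73 = cd
byte 4: 8e ^ 25 = ab
byte 5: 2f ^ 92 = bd
byte 6: 76 ^ d5 = a3
byte 7: fa ^ 73 = 89
byte 8: 60 ^ 25 = 45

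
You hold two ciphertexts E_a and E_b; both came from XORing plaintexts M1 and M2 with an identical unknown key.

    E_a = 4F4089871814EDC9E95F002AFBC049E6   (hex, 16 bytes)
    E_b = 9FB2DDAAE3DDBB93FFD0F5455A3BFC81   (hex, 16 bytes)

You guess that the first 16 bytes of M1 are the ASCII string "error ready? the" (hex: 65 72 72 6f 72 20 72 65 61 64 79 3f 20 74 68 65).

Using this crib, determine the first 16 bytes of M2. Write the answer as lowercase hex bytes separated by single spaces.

b5 80 26 42 89 e9 24 3f 77 eb 8c 50 81 8f dd 02

First, E_a ⊕ E_b = (M1 ⊕ K) ⊕ (M2 ⊕ K) = M1 ⊕ M2, so the key drops out. Then M2 = (M1 ⊕ M2) ⊕ M1 over the first 16 bytes.
byte 0: (4f ^ 9f) ^ 65 = d0 ^ 65 = b5
byte 1: (40 ^ b2) ^ 72 = f2 ^ 72 = 80
byte 2: (89 ^ dd) ^ 72 = 54 ^ 72 = 26
byte 3: (87 ^ aa) ^ 6f = 2d ^ 6f = 42
byte 4: (18 ^ e3) ^ 72 = fb ^ 72 = 89
byte 5: (14 ^ dd) ^ 20 = c9 ^ 20 = e9
byte 6: (ed ^ bb) ^ 72 = 56 ^ 72 = 24
byte 7: (c9 ^ 93) ^ 65 = 5a ^ 65 = 3f
byte 8: (e9 ^ ff) ^ 61 = 16 ^ 61 = 77
byte 9: (5f ^ d0) ^ 64 = 8f ^ 64 = eb
byte 10: (00 ^ f5) ^ 79 = f5 ^ 79 = 8c
byte 11: (2a ^ 45) ^ 3f = 6f ^ 3f = 50
byte 12: (fb ^ 5a) ^ 20 = a1 ^ 20 = 81
byte 13: (c0 ^ 3b) ^ 74 = fb ^ 74 = 8f
byte 14: (49 ^ fc) ^ 68 = b5 ^ 68 = dd
byte 15: (e6 ^ 81) ^ 65 = 67 ^ 65 = 02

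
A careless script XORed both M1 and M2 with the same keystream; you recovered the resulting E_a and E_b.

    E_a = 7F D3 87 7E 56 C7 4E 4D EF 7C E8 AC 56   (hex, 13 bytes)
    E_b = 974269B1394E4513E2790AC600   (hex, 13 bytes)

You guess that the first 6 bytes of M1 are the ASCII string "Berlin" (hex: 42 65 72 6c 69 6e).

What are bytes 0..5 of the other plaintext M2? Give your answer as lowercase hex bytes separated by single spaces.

aa f4 9c a3 06 e7

First, E_a ⊕ E_b = (M1 ⊕ K) ⊕ (M2 ⊕ K) = M1 ⊕ M2, so the key drops out. Then M2 = (M1 ⊕ M2) ⊕ M1 over the first 6 bytes.
byte 0: (7f ⊕ 97) ⊕ 42 = e8 ⊕ 42 = aa
byte 1: (d3 ⊕ 42) ⊕ 65 = 91 ⊕ 65 = f4
byte 2: (87 ⊕ 69) ⊕ 72 = ee ⊕ 72 = 9c
byte 3: (7e ⊕ b1) ⊕ 6c = cf ⊕ 6c = a3
byte 4: (56 ⊕ 39) ⊕ 69 = 6f ⊕ 69 = 06
byte 5: (c7 ⊕ 4e) ⊕ 6e = 89 ⊕ 6e = e7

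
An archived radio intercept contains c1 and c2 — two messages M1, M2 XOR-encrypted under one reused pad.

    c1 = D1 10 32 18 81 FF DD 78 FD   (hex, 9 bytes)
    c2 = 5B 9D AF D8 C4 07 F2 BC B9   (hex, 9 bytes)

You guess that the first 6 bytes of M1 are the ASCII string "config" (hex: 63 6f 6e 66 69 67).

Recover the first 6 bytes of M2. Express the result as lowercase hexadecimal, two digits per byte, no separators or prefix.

e9e2f3a62c9f

First, c1 ⊕ c2 = (M1 ⊕ K) ⊕ (M2 ⊕ K) = M1 ⊕ M2, so the key drops out. Then M2 = (M1 ⊕ M2) ⊕ M1 over the first 6 bytes.
byte 0: (d1 ⊕ 5b) ⊕ 63 = 8a ⊕ 63 = e9
byte 1: (10 ⊕ 9d) ⊕ 6f = 8d ⊕ 6f = e2
byte 2: (32 ⊕ af) ⊕ 6e = 9d ⊕ 6e = f3
byte 3: (18 ⊕ d8) ⊕ 66 = c0 ⊕ 66 = a6
byte 4: (81 ⊕ c4) ⊕ 69 = 45 ⊕ 69 = 2c
byte 5: (ff ⊕ 07) ⊕ 67 = f8 ⊕ 67 = 9f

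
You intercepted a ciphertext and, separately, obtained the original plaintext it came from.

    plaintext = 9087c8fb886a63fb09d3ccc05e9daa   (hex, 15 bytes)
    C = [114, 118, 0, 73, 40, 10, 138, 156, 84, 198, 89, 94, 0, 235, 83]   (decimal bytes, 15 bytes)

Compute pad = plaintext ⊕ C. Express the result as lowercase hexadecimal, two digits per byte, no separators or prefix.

e2f1c8b2a060e9675d15959e5e76f9

Since C = plaintext ⊕ pad, XORing both sides with plaintext gives pad = plaintext ⊕ C.
90 ⊕ 72 = e2
87 ⊕ 76 = f1
c8 ⊕ 00 = c8
fb ⊕ 49 = b2
88 ⊕ 28 = a0
6a ⊕ 0a = 60
63 ⊕ 8a = e9
fb ⊕ 9c = 67
09 ⊕ 54 = 5d
d3 ⊕ c6 = 15
cc ⊕ 59 = 95
c0 ⊕ 5e = 9e
5e ⊕ 00 = 5e
9d ⊕ eb = 76
aa ⊕ 53 = f9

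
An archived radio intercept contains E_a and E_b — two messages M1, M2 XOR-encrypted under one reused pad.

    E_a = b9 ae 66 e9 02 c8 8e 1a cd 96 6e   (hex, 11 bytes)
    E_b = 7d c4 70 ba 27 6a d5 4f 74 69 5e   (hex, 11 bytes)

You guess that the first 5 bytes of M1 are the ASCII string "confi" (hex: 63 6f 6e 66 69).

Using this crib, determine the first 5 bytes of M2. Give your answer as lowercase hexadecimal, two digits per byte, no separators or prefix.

First, E_a ⊕ E_b = (M1 ⊕ K) ⊕ (M2 ⊕ K) = M1 ⊕ M2, so the key drops out. Then M2 = (M1 ⊕ M2) ⊕ M1 over the first 5 bytes.
byte 0: (b9 ^ 7d) ^ 63 = c4 ^ 63 = a7
byte 1: (ae ^ c4) ^ 6f = 6a ^ 6f = 05
byte 2: (66 ^ 70) ^ 6e = 16 ^ 6e = 78
byte 3: (e9 ^ ba) ^ 66 = 53 ^ 66 = 35
byte 4: (02 ^ 27) ^ 69 = 25 ^ 69 = 4c

a70578354c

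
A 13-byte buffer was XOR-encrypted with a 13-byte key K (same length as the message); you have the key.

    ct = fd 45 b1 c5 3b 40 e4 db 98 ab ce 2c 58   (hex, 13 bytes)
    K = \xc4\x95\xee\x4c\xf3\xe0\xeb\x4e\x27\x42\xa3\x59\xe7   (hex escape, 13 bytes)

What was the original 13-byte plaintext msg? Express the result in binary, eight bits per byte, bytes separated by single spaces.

XOR is its own inverse, so applying the key byte-wise gives the result directly.
fd ⊕ c4 = 39
45 ⊕ 95 = d0
b1 ⊕ ee = 5f
c5 ⊕ 4c = 89
3b ⊕ f3 = c8
40 ⊕ e0 = a0
e4 ⊕ eb = 0f
db ⊕ 4e = 95
98 ⊕ 27 = bf
ab ⊕ 42 = e9
ce ⊕ a3 = 6d
2c ⊕ 59 = 75
58 ⊕ e7 = bf

00111001 11010000 01011111 10001001 11001000 10100000 00001111 10010101 10111111 11101001 01101101 01110101 10111111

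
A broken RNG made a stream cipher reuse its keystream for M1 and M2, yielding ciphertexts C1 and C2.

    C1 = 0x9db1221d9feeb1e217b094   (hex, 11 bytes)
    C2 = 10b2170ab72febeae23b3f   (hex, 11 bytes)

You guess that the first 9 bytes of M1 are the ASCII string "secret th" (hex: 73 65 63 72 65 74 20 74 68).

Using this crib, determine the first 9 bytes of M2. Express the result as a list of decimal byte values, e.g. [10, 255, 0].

First, C1 ⊕ C2 = (M1 ⊕ K) ⊕ (M2 ⊕ K) = M1 ⊕ M2, so the key drops out. Then M2 = (M1 ⊕ M2) ⊕ M1 over the first 9 bytes.
byte 0: (9d XOR 10) XOR 73 = 8d XOR 73 = fe
byte 1: (b1 XOR b2) XOR 65 = 03 XOR 65 = 66
byte 2: (22 XOR 17) XOR 63 = 35 XOR 63 = 56
byte 3: (1d XOR 0a) XOR 72 = 17 XOR 72 = 65
byte 4: (9f XOR b7) XOR 65 = 28 XOR 65 = 4d
byte 5: (ee XOR 2f) XOR 74 = c1 XOR 74 = b5
byte 6: (b1 XOR eb) XOR 20 = 5a XOR 20 = 7a
byte 7: (e2 XOR ea) XOR 74 = 08 XOR 74 = 7c
byte 8: (17 XOR e2) XOR 68 = f5 XOR 68 = 9d

[254, 102, 86, 101, 77, 181, 122, 124, 157]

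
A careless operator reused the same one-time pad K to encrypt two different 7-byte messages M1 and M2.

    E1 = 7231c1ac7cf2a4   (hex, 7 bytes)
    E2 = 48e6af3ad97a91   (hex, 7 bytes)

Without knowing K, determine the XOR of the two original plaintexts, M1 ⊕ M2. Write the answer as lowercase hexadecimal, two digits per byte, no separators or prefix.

E1 ⊕ E2 = (M1 ⊕ K) ⊕ (M2 ⊕ K) = M1 ⊕ M2 — the shared key cancels under XOR.
byte 0: 72 xor 48 = 3a
byte 1: 31 xor e6 = d7
byte 2: c1 xor af = 6e
byte 3: ac xor 3a = 96
byte 4: 7c xor d9 = a5
byte 5: f2 xor 7a = 88
byte 6: a4 xor 91 = 35

3ad76e96a58835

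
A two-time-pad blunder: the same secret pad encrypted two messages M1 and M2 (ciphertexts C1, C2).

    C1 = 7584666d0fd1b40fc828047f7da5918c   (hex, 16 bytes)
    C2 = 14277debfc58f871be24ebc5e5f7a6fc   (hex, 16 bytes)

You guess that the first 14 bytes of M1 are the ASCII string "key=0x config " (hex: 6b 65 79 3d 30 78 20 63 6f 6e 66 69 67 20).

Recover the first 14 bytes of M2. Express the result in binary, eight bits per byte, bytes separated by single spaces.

00001010 11000110 01100010 10111011 11000011 11110001 01101100 00011101 00011001 01100010 10001001 11010011 11111111 01110010

First, C1 ⊕ C2 = (M1 ⊕ K) ⊕ (M2 ⊕ K) = M1 ⊕ M2, so the key drops out. Then M2 = (M1 ⊕ M2) ⊕ M1 over the first 14 bytes.
byte 0: (75 xor 14) xor 6b = 61 xor 6b = 0a
byte 1: (84 xor 27) xor 65 = a3 xor 65 = c6
byte 2: (66 xor 7d) xor 79 = 1b xor 79 = 62
byte 3: (6d xor eb) xor 3d = 86 xor 3d = bb
byte 4: (0f xor fc) xor 30 = f3 xor 30 = c3
byte 5: (d1 xor 58) xor 78 = 89 xor 78 = f1
byte 6: (b4 xor f8) xor 20 = 4c xor 20 = 6c
byte 7: (0f xor 71) xor 63 = 7e xor 63 = 1d
byte 8: (c8 xor be) xor 6f = 76 xor 6f = 19
byte 9: (28 xor 24) xor 6e = 0c xor 6e = 62
byte 10: (04 xor eb) xor 66 = ef xor 66 = 89
byte 11: (7f xor c5) xor 69 = ba xor 69 = d3
byte 12: (7d xor e5) xor 67 = 98 xor 67 = ff
byte 13: (a5 xor f7) xor 20 = 52 xor 20 = 72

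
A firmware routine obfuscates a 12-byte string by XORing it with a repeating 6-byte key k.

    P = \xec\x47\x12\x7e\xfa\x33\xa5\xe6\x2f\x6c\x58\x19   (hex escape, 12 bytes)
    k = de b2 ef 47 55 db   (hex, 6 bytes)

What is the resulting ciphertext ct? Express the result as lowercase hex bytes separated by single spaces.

The 6-byte key repeats, so the effective keystream is de b2 ef 47 55 db de b2 ef 47 55 db.
byte 0: ec ⊕ de = 32
byte 1: 47 ⊕ b2 = f5
byte 2: 12 ⊕ ef = fd
byte 3: 7e ⊕ 47 = 39
byte 4: fa ⊕ 55 = af
byte 5: 33 ⊕ db = e8
byte 6: a5 ⊕ de = 7b
byte 7: e6 ⊕ b2 = 54
byte 8: 2f ⊕ ef = c0
byte 9: 6c ⊕ 47 = 2b
byte 10: 58 ⊕ 55 = 0d
byte 11: 19 ⊕ db = c2

32 f5 fd 39 af e8 7b 54 c0 2b 0d c2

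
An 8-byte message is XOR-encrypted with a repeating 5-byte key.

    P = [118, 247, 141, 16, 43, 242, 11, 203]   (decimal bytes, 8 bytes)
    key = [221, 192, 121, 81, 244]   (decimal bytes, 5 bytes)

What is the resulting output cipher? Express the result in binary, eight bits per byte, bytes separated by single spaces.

The 5-byte key repeats, so the effective keystream is dd c0 79 51 f4 dd c0 79.
byte 0: 76 XOR dd = ab
byte 1: f7 XOR c0 = 37
byte 2: 8d XOR 79 = f4
byte 3: 10 XOR 51 = 41
byte 4: 2b XOR f4 = df
byte 5: f2 XOR dd = 2f
byte 6: 0b XOR c0 = cb
byte 7: cb XOR 79 = b2

10101011 00110111 11110100 01000001 11011111 00101111 11001011 10110010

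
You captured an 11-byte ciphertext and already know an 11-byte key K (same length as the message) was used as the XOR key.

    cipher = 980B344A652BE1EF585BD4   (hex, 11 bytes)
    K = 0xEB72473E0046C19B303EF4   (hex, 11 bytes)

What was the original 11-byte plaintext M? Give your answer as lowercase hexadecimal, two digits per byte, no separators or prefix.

73797374656d2074686520

XOR is its own inverse, so applying the key byte-wise gives the result directly.
byte 0: 98 ^ eb = 73
byte 1: 0b ^ 72 = 79
byte 2: 34 ^ 47 = 73
byte 3: 4a ^ 3e = 74
byte 4: 65 ^ 00 = 65
byte 5: 2b ^ 46 = 6d
byte 6: e1 ^ c1 = 20
byte 7: ef ^ 9b = 74
byte 8: 58 ^ 30 = 68
byte 9: 5b ^ 3e = 65
byte 10: d4 ^ f4 = 20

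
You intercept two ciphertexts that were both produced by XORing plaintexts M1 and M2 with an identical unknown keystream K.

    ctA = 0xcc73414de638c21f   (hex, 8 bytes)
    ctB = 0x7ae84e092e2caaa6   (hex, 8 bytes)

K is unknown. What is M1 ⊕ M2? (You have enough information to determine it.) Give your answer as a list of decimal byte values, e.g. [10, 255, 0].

ctA ⊕ ctB = (M1 ⊕ K) ⊕ (M2 ⊕ K) = M1 ⊕ M2 — the shared key cancels under XOR.
11001100 ^ 01111010 = 10110110
01110011 ^ 11101000 = 10011011
01000001 ^ 01001110 = 00001111
01001101 ^ 00001001 = 01000100
11100110 ^ 00101110 = 11001000
00111000 ^ 00101100 = 00010100
11000010 ^ 10101010 = 01101000
00011111 ^ 10100110 = 10111001

[182, 155, 15, 68, 200, 20, 104, 185]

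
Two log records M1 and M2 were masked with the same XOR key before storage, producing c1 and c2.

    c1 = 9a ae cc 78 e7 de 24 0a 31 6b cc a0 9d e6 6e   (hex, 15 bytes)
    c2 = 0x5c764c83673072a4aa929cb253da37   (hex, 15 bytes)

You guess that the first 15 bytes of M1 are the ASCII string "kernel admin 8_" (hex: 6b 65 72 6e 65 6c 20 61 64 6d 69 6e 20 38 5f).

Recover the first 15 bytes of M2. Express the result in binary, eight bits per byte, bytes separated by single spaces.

10101101 10111101 11110010 10010101 11100101 10000010 01110110 11001111 11111111 10010100 00111001 01111100 11101110 00000100 00000110

First, c1 ⊕ c2 = (M1 ⊕ K) ⊕ (M2 ⊕ K) = M1 ⊕ M2, so the key drops out. Then M2 = (M1 ⊕ M2) ⊕ M1 over the first 15 bytes.
byte 0: (9a ^ 5c) ^ 6b = c6 ^ 6b = ad
byte 1: (ae ^ 76) ^ 65 = d8 ^ 65 = bd
byte 2: (cc ^ 4c) ^ 72 = 80 ^ 72 = f2
byte 3: (78 ^ 83) ^ 6e = fb ^ 6e = 95
byte 4: (e7 ^ 67) ^ 65 = 80 ^ 65 = e5
byte 5: (de ^ 30) ^ 6c = ee ^ 6c = 82
byte 6: (24 ^ 72) ^ 20 = 56 ^ 20 = 76
byte 7: (0a ^ a4) ^ 61 = ae ^ 61 = cf
byte 8: (31 ^ aa) ^ 64 = 9b ^ 64 = ff
byte 9: (6b ^ 92) ^ 6d = f9 ^ 6d = 94
byte 10: (cc ^ 9c) ^ 69 = 50 ^ 69 = 39
byte 11: (a0 ^ b2) ^ 6e = 12 ^ 6e = 7c
byte 12: (9d ^ 53) ^ 20 = ce ^ 20 = ee
byte 13: (e6 ^ da) ^ 38 = 3c ^ 38 = 04
byte 14: (6e ^ 37) ^ 5f = 59 ^ 5f = 06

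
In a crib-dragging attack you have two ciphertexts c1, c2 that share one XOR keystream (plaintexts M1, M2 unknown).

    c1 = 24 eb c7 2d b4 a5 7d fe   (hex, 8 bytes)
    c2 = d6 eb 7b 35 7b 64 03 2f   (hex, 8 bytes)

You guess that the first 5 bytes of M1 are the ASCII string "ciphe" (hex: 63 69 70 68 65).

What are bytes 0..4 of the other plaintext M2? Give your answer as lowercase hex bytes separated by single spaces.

91 69 cc 70 aa

First, c1 ⊕ c2 = (M1 ⊕ K) ⊕ (M2 ⊕ K) = M1 ⊕ M2, so the key drops out. Then M2 = (M1 ⊕ M2) ⊕ M1 over the first 5 bytes.
byte 0: (24 XOR d6) XOR 63 = f2 XOR 63 = 91
byte 1: (eb XOR eb) XOR 69 = 00 XOR 69 = 69
byte 2: (c7 XOR 7b) XOR 70 = bc XOR 70 = cc
byte 3: (2d XOR 35) XOR 68 = 18 XOR 68 = 70
byte 4: (b4 XOR 7b) XOR 65 = cf XOR 65 = aa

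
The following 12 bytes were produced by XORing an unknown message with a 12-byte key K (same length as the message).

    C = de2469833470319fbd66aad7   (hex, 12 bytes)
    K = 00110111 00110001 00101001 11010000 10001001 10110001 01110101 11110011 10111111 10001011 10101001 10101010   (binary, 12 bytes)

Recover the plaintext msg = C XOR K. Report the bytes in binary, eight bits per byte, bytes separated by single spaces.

222 ^  55 = 233
 36 ^  49 =  21
105 ^  41 =  64
131 ^ 208 =  83
 52 ^ 137 = 189
112 ^ 177 = 193
 49 ^ 117 =  68
159 ^ 243 = 108
189 ^ 191 =   2
102 ^ 139 = 237
170 ^ 169 =   3
215 ^ 170 = 125

11101001 00010101 01000000 01010011 10111101 11000001 01000100 01101100 00000010 11101101 00000011 01111101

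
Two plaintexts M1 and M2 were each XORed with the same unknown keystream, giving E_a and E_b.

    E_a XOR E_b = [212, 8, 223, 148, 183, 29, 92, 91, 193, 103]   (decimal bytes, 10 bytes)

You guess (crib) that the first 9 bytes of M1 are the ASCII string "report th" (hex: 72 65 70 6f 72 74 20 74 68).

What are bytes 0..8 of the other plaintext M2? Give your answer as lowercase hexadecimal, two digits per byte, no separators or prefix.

Since E_a ⊕ E_b = M1 ⊕ M2, XORing with the guessed M1 bytes yields the corresponding M2 bytes: M2 = (E_a ⊕ E_b) ⊕ M1.
11010100 ^ 01110010 = 10100110
00001000 ^ 01100101 = 01101101
11011111 ^ 01110000 = 10101111
10010100 ^ 01101111 = 11111011
10110111 ^ 01110010 = 11000101
00011101 ^ 01110100 = 01101001
01011100 ^ 00100000 = 01111100
01011011 ^ 01110100 = 00101111
11000001 ^ 01101000 = 10101001

a66daffbc5697c2fa9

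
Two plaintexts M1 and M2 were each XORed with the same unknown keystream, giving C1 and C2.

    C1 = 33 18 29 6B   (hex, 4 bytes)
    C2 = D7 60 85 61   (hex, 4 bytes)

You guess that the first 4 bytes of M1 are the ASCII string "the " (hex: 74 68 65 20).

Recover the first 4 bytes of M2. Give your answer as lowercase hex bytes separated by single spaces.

First, C1 ⊕ C2 = (M1 ⊕ K) ⊕ (M2 ⊕ K) = M1 ⊕ M2, so the key drops out. Then M2 = (M1 ⊕ M2) ⊕ M1 over the first 4 bytes.
byte 0: (33 xor d7) xor 74 = e4 xor 74 = 90
byte 1: (18 xor 60) xor 68 = 78 xor 68 = 10
byte 2: (29 xor 85) xor 65 = ac xor 65 = c9
byte 3: (6b xor 61) xor 20 = 0a xor 20 = 2a

90 10 c9 2a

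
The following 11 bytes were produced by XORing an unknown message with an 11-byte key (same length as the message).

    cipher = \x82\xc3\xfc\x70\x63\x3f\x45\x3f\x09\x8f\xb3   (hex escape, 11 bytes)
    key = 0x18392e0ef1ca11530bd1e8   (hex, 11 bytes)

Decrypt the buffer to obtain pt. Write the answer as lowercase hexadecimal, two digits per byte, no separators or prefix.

9afad27e92f5546c025e5b

82 ^ 18 = 9a
c3 ^ 39 = fa
fc ^ 2e = d2
70 ^ 0e = 7e
63 ^ f1 = 92
3f ^ ca = f5
45 ^ 11 = 54
3f ^ 53 = 6c
09 ^ 0b = 02
8f ^ d1 = 5e
b3 ^ e8 = 5b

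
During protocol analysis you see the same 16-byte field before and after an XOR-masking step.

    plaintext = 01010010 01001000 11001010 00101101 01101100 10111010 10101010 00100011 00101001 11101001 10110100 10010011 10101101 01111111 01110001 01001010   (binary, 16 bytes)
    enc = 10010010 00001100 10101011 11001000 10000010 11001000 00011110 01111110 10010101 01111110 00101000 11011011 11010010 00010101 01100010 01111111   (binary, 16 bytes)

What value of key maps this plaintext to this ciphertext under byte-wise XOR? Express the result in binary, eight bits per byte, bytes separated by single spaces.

11000000 01000100 01100001 11100101 11101110 01110010 10110100 01011101 10111100 10010111 10011100 01001000 01111111 01101010 00010011 00110101

Since enc = plaintext ⊕ key, XORing both sides with plaintext gives key = plaintext ⊕ enc.
52 xor 92 = c0
48 xor 0c = 44
ca xor ab = 61
2d xor c8 = e5
6c xor 82 = ee
ba xor c8 = 72
aa xor 1e = b4
23 xor 7e = 5d
29 xor 95 = bc
e9 xor 7e = 97
b4 xor 28 = 9c
93 xor db = 48
ad xor d2 = 7f
7f xor 15 = 6a
71 xor 62 = 13
4a xor 7f = 35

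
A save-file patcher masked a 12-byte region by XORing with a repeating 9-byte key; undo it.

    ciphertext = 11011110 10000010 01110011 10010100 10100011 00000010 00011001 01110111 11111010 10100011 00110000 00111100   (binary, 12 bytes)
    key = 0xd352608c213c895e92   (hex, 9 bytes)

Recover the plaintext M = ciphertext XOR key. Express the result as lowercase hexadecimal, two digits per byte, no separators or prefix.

The 9-byte key repeats, so the effective keystream is d3 52 60 8c 21 3c 89 5e 92 d3 52 60.
byte 0: de ^ d3 = 0d
byte 1: 82 ^ 52 = d0
byte 2: 73 ^ 60 = 13
byte 3: 94 ^ 8c = 18
byte 4: a3 ^ 21 = 82
byte 5: 02 ^ 3c = 3e
byte 6: 19 ^ 89 = 90
byte 7: 77 ^ 5e = 29
byte 8: fa ^ 92 = 68
byte 9: a3 ^ d3 = 70
byte 10: 30 ^ 52 = 62
byte 11: 3c ^ 60 = 5c

0dd01318823e90296870625c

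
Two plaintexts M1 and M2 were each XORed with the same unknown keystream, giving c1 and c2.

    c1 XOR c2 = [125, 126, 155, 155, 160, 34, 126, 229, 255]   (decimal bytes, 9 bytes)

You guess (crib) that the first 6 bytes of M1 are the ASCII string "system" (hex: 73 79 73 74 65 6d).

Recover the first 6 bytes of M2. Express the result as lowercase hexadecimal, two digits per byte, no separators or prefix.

0e07e8efc54f

Since c1 ⊕ c2 = M1 ⊕ M2, XORing with the guessed M1 bytes yields the corresponding M2 bytes: M2 = (c1 ⊕ c2) ⊕ M1.
7d ⊕ 73 = 0e
7e ⊕ 79 = 07
9b ⊕ 73 = e8
9b ⊕ 74 = ef
a0 ⊕ 65 = c5
22 ⊕ 6d = 4f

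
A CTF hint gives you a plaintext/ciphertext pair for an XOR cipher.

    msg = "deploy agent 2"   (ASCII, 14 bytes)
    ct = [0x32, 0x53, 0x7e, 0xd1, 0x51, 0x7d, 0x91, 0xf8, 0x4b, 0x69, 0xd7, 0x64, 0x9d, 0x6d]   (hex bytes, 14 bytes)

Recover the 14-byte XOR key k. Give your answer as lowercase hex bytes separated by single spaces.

56 36 0e bd 3e 04 b1 99 2c 0c b9 10 bd 5f

Since ct = msg ⊕ k, XORing both sides with msg gives k = msg ⊕ ct.
64 ^ 32 = 56
65 ^ 53 = 36
70 ^ 7e = 0e
6c ^ d1 = bd
6f ^ 51 = 3e
79 ^ 7d = 04
20 ^ 91 = b1
61 ^ f8 = 99
67 ^ 4b = 2c
65 ^ 69 = 0c
6e ^ d7 = b9
74 ^ 64 = 10
20 ^ 9d = bd
32 ^ 6d = 5f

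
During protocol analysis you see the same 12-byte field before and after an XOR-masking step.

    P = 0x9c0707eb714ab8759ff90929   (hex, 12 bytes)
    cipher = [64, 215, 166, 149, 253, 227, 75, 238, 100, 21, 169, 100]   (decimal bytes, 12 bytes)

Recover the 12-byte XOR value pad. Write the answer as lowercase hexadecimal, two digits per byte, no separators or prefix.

Since cipher = P ⊕ pad, XORing both sides with P gives pad = P ⊕ cipher.
byte 0: 156 ⊕  64 = 220
byte 1:   7 ⊕ 215 = 208
byte 2:   7 ⊕ 166 = 161
byte 3: 235 ⊕ 149 = 126
byte 4: 113 ⊕ 253 = 140
byte 5:  74 ⊕ 227 = 169
byte 6: 184 ⊕  75 = 243
byte 7: 117 ⊕ 238 = 155
byte 8: 159 ⊕ 100 = 251
byte 9: 249 ⊕  21 = 236
byte 10:   9 ⊕ 169 = 160
byte 11:  41 ⊕ 100 =  77

dcd0a17e8ca9f39bfbeca04d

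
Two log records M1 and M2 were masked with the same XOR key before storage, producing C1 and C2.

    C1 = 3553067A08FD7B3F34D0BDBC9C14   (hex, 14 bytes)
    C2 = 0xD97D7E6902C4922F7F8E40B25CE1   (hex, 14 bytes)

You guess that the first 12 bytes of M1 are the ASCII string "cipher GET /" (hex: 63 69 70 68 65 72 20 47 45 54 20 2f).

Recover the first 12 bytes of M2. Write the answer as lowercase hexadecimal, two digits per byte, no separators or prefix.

8f47087b6f4bc9570e0add21

First, C1 ⊕ C2 = (M1 ⊕ K) ⊕ (M2 ⊕ K) = M1 ⊕ M2, so the key drops out. Then M2 = (M1 ⊕ M2) ⊕ M1 over the first 12 bytes.
byte 0: (35 ⊕ d9) ⊕ 63 = ec ⊕ 63 = 8f
byte 1: (53 ⊕ 7d) ⊕ 69 = 2e ⊕ 69 = 47
byte 2: (06 ⊕ 7e) ⊕ 70 = 78 ⊕ 70 = 08
byte 3: (7a ⊕ 69) ⊕ 68 = 13 ⊕ 68 = 7b
byte 4: (08 ⊕ 02) ⊕ 65 = 0a ⊕ 65 = 6f
byte 5: (fd ⊕ c4) ⊕ 72 = 39 ⊕ 72 = 4b
byte 6: (7b ⊕ 92) ⊕ 20 = e9 ⊕ 20 = c9
byte 7: (3f ⊕ 2f) ⊕ 47 = 10 ⊕ 47 = 57
byte 8: (34 ⊕ 7f) ⊕ 45 = 4b ⊕ 45 = 0e
byte 9: (d0 ⊕ 8e) ⊕ 54 = 5e ⊕ 54 = 0a
byte 10: (bd ⊕ 40) ⊕ 20 = fd ⊕ 20 = dd
byte 11: (bc ⊕ b2) ⊕ 2f = 0e ⊕ 2f = 21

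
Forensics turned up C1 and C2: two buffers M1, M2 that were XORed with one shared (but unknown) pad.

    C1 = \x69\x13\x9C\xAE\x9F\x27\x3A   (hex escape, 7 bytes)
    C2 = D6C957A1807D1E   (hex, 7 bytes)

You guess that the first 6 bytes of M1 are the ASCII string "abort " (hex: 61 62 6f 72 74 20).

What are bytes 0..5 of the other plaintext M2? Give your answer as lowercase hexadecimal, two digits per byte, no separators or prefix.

First, C1 ⊕ C2 = (M1 ⊕ K) ⊕ (M2 ⊕ K) = M1 ⊕ M2, so the key drops out. Then M2 = (M1 ⊕ M2) ⊕ M1 over the first 6 bytes.
byte 0: (69 ⊕ d6) ⊕ 61 = bf ⊕ 61 = de
byte 1: (13 ⊕ c9) ⊕ 62 = da ⊕ 62 = b8
byte 2: (9c ⊕ 57) ⊕ 6f = cb ⊕ 6f = a4
byte 3: (ae ⊕ a1) ⊕ 72 = 0f ⊕ 72 = 7d
byte 4: (9f ⊕ 80) ⊕ 74 = 1f ⊕ 74 = 6b
byte 5: (27 ⊕ 7d) ⊕ 20 = 5a ⊕ 20 = 7a

deb8a47d6b7a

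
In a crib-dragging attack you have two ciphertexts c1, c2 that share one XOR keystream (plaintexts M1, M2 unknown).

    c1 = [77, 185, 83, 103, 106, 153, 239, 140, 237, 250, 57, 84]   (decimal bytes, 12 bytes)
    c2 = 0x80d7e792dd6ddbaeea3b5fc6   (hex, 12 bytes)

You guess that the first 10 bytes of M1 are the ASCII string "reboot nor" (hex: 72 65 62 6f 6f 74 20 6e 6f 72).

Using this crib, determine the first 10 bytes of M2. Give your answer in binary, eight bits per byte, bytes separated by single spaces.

First, c1 ⊕ c2 = (M1 ⊕ K) ⊕ (M2 ⊕ K) = M1 ⊕ M2, so the key drops out. Then M2 = (M1 ⊕ M2) ⊕ M1 over the first 10 bytes.
byte 0: (4d XOR 80) XOR 72 = cd XOR 72 = bf
byte 1: (b9 XOR d7) XOR 65 = 6e XOR 65 = 0b
byte 2: (53 XOR e7) XOR 62 = b4 XOR 62 = d6
byte 3: (67 XOR 92) XOR 6f = f5 XOR 6f = 9a
byte 4: (6a XOR dd) XOR 6f = b7 XOR 6f = d8
byte 5: (99 XOR 6d) XOR 74 = f4 XOR 74 = 80
byte 6: (ef XOR db) XOR 20 = 34 XOR 20 = 14
byte 7: (8c XOR ae) XOR 6e = 22 XOR 6e = 4c
byte 8: (ed XOR ea) XOR 6f = 07 XOR 6f = 68
byte 9: (fa XOR 3b) XOR 72 = c1 XOR 72 = b3

10111111 00001011 11010110 10011010 11011000 10000000 00010100 01001100 01101000 10110011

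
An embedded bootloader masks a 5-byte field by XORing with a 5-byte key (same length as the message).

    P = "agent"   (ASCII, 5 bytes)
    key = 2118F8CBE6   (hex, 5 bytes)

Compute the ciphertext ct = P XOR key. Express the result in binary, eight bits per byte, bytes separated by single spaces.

01000000 01111111 10011101 10100101 10010010

byte 0: 61 ^ 21 = 40
byte 1: 67 ^ 18 = 7f
byte 2: 65 ^ f8 = 9d
byte 3: 6e ^ cb = a5
byte 4: 74 ^ e6 = 92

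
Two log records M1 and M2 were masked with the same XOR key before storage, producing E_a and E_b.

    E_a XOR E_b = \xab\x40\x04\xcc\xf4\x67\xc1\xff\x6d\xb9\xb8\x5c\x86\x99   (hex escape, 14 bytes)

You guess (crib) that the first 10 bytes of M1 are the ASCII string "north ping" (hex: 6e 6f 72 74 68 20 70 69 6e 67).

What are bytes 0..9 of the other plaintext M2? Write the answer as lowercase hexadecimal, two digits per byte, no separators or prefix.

c52f76b89c47b19603de

Since E_a ⊕ E_b = M1 ⊕ M2, XORing with the guessed M1 bytes yields the corresponding M2 bytes: M2 = (E_a ⊕ E_b) ⊕ M1.
byte 0: ab ⊕ 6e = c5
byte 1: 40 ⊕ 6f = 2f
byte 2: 04 ⊕ 72 = 76
byte 3: cc ⊕ 74 = b8
byte 4: f4 ⊕ 68 = 9c
byte 5: 67 ⊕ 20 = 47
byte 6: c1 ⊕ 70 = b1
byte 7: ff ⊕ 69 = 96
byte 8: 6d ⊕ 6e = 03
byte 9: b9 ⊕ 67 = de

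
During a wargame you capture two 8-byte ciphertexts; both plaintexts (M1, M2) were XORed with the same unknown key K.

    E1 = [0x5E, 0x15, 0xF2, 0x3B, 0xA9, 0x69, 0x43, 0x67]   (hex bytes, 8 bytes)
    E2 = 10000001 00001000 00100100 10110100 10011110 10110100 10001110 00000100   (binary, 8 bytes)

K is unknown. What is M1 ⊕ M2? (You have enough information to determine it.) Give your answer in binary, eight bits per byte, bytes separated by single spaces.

E1 ⊕ E2 = (M1 ⊕ K) ⊕ (M2 ⊕ K) = M1 ⊕ M2 — the shared key cancels under XOR.
5e ⊕ 81 = df
15 ⊕ 08 = 1d
f2 ⊕ 24 = d6
3b ⊕ b4 = 8f
a9 ⊕ 9e = 37
69 ⊕ b4 = dd
43 ⊕ 8e = cd
67 ⊕ 04 = 63

11011111 00011101 11010110 10001111 00110111 11011101 11001101 01100011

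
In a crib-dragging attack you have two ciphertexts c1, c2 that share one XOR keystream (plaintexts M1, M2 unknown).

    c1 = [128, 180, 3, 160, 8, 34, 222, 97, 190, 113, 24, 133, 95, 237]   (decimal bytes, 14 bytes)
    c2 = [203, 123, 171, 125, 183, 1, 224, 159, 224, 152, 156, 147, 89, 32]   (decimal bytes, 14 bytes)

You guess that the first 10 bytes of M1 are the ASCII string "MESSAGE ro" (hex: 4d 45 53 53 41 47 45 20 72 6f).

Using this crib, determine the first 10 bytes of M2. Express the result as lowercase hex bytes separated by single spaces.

06 8a fb 8e fe 64 7b de 2c 86

First, c1 ⊕ c2 = (M1 ⊕ K) ⊕ (M2 ⊕ K) = M1 ⊕ M2, so the key drops out. Then M2 = (M1 ⊕ M2) ⊕ M1 over the first 10 bytes.
byte 0: (80 ⊕ cb) ⊕ 4d = 4b ⊕ 4d = 06
byte 1: (b4 ⊕ 7b) ⊕ 45 = cf ⊕ 45 = 8a
byte 2: (03 ⊕ ab) ⊕ 53 = a8 ⊕ 53 = fb
byte 3: (a0 ⊕ 7d) ⊕ 53 = dd ⊕ 53 = 8e
byte 4: (08 ⊕ b7) ⊕ 41 = bf ⊕ 41 = fe
byte 5: (22 ⊕ 01) ⊕ 47 = 23 ⊕ 47 = 64
byte 6: (de ⊕ e0) ⊕ 45 = 3e ⊕ 45 = 7b
byte 7: (61 ⊕ 9f) ⊕ 20 = fe ⊕ 20 = de
byte 8: (be ⊕ e0) ⊕ 72 = 5e ⊕ 72 = 2c
byte 9: (71 ⊕ 98) ⊕ 6f = e9 ⊕ 6f = 86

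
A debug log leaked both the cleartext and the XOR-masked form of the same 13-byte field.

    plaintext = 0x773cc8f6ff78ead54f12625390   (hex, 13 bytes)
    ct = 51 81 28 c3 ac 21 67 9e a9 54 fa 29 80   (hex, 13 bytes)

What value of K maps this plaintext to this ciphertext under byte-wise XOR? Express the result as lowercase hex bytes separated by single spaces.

Since ct = plaintext ⊕ K, XORing both sides with plaintext gives K = plaintext ⊕ ct.
byte 0: 77 ^ 51 = 26
byte 1: 3c ^ 81 = bd
byte 2: c8 ^ 28 = e0
byte 3: f6 ^ c3 = 35
byte 4: ff ^ ac = 53
byte 5: 78 ^ 21 = 59
byte 6: ea ^ 67 = 8d
byte 7: d5 ^ 9e = 4b
byte 8: 4f ^ a9 = e6
byte 9: 12 ^ 54 = 46
byte 10: 62 ^ fa = 98
byte 11: 53 ^ 29 = 7a
byte 12: 90 ^ 80 = 10

26 bd e0 35 53 59 8d 4b e6 46 98 7a 10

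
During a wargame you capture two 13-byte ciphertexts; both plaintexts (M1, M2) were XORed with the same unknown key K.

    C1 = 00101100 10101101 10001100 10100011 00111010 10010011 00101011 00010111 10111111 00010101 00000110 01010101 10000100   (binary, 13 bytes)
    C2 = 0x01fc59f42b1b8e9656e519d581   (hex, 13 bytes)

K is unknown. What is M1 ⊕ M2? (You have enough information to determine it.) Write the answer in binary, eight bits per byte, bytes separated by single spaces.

00101101 01010001 11010101 01010111 00010001 10001000 10100101 10000001 11101001 11110000 00011111 10000000 00000101

C1 ⊕ C2 = (M1 ⊕ K) ⊕ (M2 ⊕ K) = M1 ⊕ M2 — the shared key cancels under XOR.
byte 0: 2c XOR 01 = 2d
byte 1: ad XOR fc = 51
byte 2: 8c XOR 59 = d5
byte 3: a3 XOR f4 = 57
byte 4: 3a XOR 2b = 11
byte 5: 93 XOR 1b = 88
byte 6: 2b XOR 8e = a5
byte 7: 17 XOR 96 = 81
byte 8: bf XOR 56 = e9
byte 9: 15 XOR e5 = f0
byte 10: 06 XOR 19 = 1f
byte 11: 55 XOR d5 = 80
byte 12: 84 XOR 81 = 05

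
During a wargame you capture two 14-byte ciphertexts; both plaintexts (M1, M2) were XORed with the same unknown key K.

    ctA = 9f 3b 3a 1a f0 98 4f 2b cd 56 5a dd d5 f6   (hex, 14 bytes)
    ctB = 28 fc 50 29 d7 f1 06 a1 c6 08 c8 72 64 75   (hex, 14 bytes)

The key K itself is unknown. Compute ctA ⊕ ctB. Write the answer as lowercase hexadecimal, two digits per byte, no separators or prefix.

ctA ⊕ ctB = (M1 ⊕ K) ⊕ (M2 ⊕ K) = M1 ⊕ M2 — the shared key cancels under XOR.
9f ⊕ 28 = b7
3b ⊕ fc = c7
3a ⊕ 50 = 6a
1a ⊕ 29 = 33
f0 ⊕ d7 = 27
98 ⊕ f1 = 69
4f ⊕ 06 = 49
2b ⊕ a1 = 8a
cd ⊕ c6 = 0b
56 ⊕ 08 = 5e
5a ⊕ c8 = 92
dd ⊕ 72 = af
d5 ⊕ 64 = b1
f6 ⊕ 75 = 83

b7c76a332769498a0b5e92afb183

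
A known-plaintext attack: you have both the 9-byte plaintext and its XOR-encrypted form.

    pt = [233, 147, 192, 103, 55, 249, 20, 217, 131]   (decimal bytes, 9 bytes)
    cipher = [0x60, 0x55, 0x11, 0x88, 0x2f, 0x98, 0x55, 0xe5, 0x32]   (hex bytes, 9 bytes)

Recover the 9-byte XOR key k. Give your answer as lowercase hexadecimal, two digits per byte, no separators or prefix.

89c6d1ef1861413cb1

Since cipher = pt ⊕ k, XORing both sides with pt gives k = pt ⊕ cipher.
e9 xor 60 = 89
93 xor 55 = c6
c0 xor 11 = d1
67 xor 88 = ef
37 xor 2f = 18
f9 xor 98 = 61
14 xor 55 = 41
d9 xor e5 = 3c
83 xor 32 = b1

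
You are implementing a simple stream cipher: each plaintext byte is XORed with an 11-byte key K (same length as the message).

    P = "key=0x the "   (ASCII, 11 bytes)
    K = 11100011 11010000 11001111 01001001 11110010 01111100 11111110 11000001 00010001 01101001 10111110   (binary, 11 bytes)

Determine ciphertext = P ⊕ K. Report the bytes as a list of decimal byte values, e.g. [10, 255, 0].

107 ^ 227 = 136
101 ^ 208 = 181
121 ^ 207 = 182
 61 ^  73 = 116
 48 ^ 242 = 194
120 ^ 124 =   4
 32 ^ 254 = 222
116 ^ 193 = 181
104 ^  17 = 121
101 ^ 105 =  12
 32 ^ 190 = 158

[136, 181, 182, 116, 194, 4, 222, 181, 121, 12, 158]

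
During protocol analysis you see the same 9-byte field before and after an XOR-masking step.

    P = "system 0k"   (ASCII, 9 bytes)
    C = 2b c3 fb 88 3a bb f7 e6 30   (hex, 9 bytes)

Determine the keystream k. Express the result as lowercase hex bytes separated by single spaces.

Since C = P ⊕ k, XORing both sides with P gives k = P ⊕ C.
73 ^ 2b = 58
79 ^ c3 = ba
73 ^ fb = 88
74 ^ 88 = fc
65 ^ 3a = 5f
6d ^ bb = d6
20 ^ f7 = d7
30 ^ e6 = d6
6b ^ 30 = 5b

58 ba 88 fc 5f d6 d7 d6 5b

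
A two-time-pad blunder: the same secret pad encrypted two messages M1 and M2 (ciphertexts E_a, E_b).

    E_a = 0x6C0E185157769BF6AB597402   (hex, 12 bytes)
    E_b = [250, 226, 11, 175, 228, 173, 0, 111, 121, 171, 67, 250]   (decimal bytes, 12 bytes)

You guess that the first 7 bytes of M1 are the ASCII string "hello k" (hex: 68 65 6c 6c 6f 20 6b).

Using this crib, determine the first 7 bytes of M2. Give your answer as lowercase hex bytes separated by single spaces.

fe 89 7f 92 dc fb f0

First, E_a ⊕ E_b = (M1 ⊕ K) ⊕ (M2 ⊕ K) = M1 ⊕ M2, so the key drops out. Then M2 = (M1 ⊕ M2) ⊕ M1 over the first 7 bytes.
byte 0: (6c ^ fa) ^ 68 = 96 ^ 68 = fe
byte 1: (0e ^ e2) ^ 65 = ec ^ 65 = 89
byte 2: (18 ^ 0b) ^ 6c = 13 ^ 6c = 7f
byte 3: (51 ^ af) ^ 6c = fe ^ 6c = 92
byte 4: (57 ^ e4) ^ 6f = b3 ^ 6f = dc
byte 5: (76 ^ ad) ^ 20 = db ^ 20 = fb
byte 6: (9b ^ 00) ^ 6b = 9b ^ 6b = f0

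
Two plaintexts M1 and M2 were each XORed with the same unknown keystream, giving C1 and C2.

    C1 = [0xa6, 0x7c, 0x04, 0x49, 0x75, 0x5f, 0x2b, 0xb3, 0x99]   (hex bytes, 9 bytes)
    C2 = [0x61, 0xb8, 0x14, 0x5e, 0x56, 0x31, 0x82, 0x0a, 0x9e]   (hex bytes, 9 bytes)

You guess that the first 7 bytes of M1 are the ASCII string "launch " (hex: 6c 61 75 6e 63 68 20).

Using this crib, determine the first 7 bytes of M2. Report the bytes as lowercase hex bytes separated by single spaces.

ab a5 65 79 40 06 89

First, C1 ⊕ C2 = (M1 ⊕ K) ⊕ (M2 ⊕ K) = M1 ⊕ M2, so the key drops out. Then M2 = (M1 ⊕ M2) ⊕ M1 over the first 7 bytes.
byte 0: (a6 XOR 61) XOR 6c = c7 XOR 6c = ab
byte 1: (7c XOR b8) XOR 61 = c4 XOR 61 = a5
byte 2: (04 XOR 14) XOR 75 = 10 XOR 75 = 65
byte 3: (49 XOR 5e) XOR 6e = 17 XOR 6e = 79
byte 4: (75 XOR 56) XOR 63 = 23 XOR 63 = 40
byte 5: (5f XOR 31) XOR 68 = 6e XOR 68 = 06
byte 6: (2b XOR 82) XOR 20 = a9 XOR 20 = 89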